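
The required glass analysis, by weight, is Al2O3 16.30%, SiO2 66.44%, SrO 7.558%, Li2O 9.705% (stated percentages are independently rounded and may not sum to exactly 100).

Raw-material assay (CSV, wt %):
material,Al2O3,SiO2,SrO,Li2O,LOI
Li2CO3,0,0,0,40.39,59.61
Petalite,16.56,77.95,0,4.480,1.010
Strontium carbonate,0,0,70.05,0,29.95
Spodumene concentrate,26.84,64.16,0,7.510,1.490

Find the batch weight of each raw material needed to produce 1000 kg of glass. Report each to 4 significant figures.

Batch per 1000 kg glass:
  Li2CO3: 130.1 kg
  Petalite: 716.2 kg
  Strontium carbonate: 107.9 kg
  Spodumene concentrate: 165.4 kg
Total batch = 1120 kg; LOI loss = 119.6 kg; yield = 89.32%

All internal work holds full float precision through every step — working values are printed, rounded to four significant figures, as written; each reported value is rounded a single time. All derived quantities (ignition loss, glass mass, the yield, the totals, four oxide percentages) are rebuilt from the weighed amounts for 1000 kg of glass at full float precision as quoted within the problem or the answer.
Target oxide masses per 1000 kg glass:
  Al2O3: 16.30% × 1000 = 163.0 kg
  SiO2: 66.44% × 1000 = 664.4 kg
  SrO: 7.558% × 1000 = 75.58 kg
  Li2O: 9.705% × 1000 = 97.05 kg
Oxide-by-oxide audit from the weights as reported, on the stated basis (delivered sums recover each target inside rounding margins):
  Al2O3: 716.2·0.1656 + 165.4·0.2684 = 163.0 kg (target 163.0 kg)
  SiO2: 716.2·0.7795 + 165.4·0.6416 = 664.4 kg (target 664.4 kg)
  SrO: 107.9·0.7005 = 75.58 kg (target 75.58 kg)
  Li2O: 130.1·0.4039 + 716.2·0.04480 + 165.4·0.07510 = 97.05 kg (target 97.05 kg)
Consistency of the glass mass: whole batch net of LOI = 1000 kg (summing oxide targets gives 1000 kg; basis as stated: 1000 kg — a pure rounding effect).
Summing the batch: Σ batch = 1120 kg; ignition loss, Σ(batch × LOI) = 119.6 kg; the yield ratio, glass ÷ batch: 89.32%.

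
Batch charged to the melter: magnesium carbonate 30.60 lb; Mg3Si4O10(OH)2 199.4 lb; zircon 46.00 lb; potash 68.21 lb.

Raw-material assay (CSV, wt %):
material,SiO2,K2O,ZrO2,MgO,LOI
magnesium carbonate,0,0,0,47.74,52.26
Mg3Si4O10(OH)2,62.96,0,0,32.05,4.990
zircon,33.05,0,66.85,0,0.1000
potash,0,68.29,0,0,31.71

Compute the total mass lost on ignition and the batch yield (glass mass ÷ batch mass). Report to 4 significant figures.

Values along the way appear rounded off to 4 significant figures when written out. The whole derivation keeps exact precision from start to finish — every reported figure is rounded only once. All derived quantities, which include totals, net glass mass, LOI, the four compositions, yield, are re-derived at exact precision, as they appear in either problem or answer, starting from the weights for 296.6 lb of glass.
Ignition loss by material:
  magnesium carbonate: 30.60 × 0.5226 = 15.99 lb
  Mg3Si4O10(OH)2: 199.4 × 0.04990 = 9.950 lb
  zircon: 46.00 × 0.001000 = 0.04600 lb
  potash: 68.21 × 0.3171 = 21.63 lb
Total LOI = 47.62 lb
Glass = batch − LOI = 344.2 − 47.62 = 296.6 lb

LOI loss = 47.62 lb; glass = 296.6 lb; yield = 86.17%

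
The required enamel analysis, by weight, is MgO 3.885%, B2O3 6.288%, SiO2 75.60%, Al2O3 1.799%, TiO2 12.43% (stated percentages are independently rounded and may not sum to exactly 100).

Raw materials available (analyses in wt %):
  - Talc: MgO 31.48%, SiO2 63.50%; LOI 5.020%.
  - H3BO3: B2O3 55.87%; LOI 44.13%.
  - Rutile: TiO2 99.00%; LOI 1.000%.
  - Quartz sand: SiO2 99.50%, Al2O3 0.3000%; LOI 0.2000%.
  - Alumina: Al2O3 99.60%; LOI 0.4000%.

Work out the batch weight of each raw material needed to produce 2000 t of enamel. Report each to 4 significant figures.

Mid-chain values are shown rounded to four significant digits as written — full float precision is kept all the way through — every reported number carries a single rounding; the derived quantities (LOI, totals, yield, glass mass, the five compositions) are recomputed at exact precision from the weighed amounts for 2000 t of glass, as written in the question or the answer.
Target masses of each oxide per 2000 t enamel:
  MgO: 3.885% × 2000 = 77.70 t
  B2O3: 6.288% × 2000 = 125.8 t
  SiO2: 75.60% × 2000 = 1512 t
  Al2O3: 1.799% × 2000 = 35.98 t
  TiO2: 12.43% × 2000 = 248.6 t
Sums-versus-targets review on the weights just shown, on the stated basis (every target is met by its sum once rounding is allowed for):
  MgO: 246.8·0.3148 = 77.69 t (target 77.70 t)
  B2O3: 225.1·0.5587 = 125.8 t (target 125.8 t)
  SiO2: 246.8·0.6350 + 1362·0.9950 = 1512 t (target 1512 t)
  Al2O3: 1362·0.003000 + 32.02·0.9960 = 35.98 t (target 35.98 t)
  TiO2: 251.1·0.9900 = 248.6 t (target 248.6 t)
Auditing the glass mass value: total batch − LOI = 2000 t (per-oxide target masses sum to 2000 t; basis as stated: 2000 t — gaps are rounding artifacts).
Batch total: Σ batch = 2117 t; LOI removed, Σ of batch·LOI: 117.1 t; the yield ratio, glass ÷ batch: 94.47%.

Batch per 2000 t enamel:
  Talc: 246.8 t
  H3BO3: 225.1 t
  Rutile: 251.1 t
  Quartz sand: 1362 t
  Alumina: 32.02 t
Total batch = 2117 t; LOI loss = 117.1 t; yield = 94.47%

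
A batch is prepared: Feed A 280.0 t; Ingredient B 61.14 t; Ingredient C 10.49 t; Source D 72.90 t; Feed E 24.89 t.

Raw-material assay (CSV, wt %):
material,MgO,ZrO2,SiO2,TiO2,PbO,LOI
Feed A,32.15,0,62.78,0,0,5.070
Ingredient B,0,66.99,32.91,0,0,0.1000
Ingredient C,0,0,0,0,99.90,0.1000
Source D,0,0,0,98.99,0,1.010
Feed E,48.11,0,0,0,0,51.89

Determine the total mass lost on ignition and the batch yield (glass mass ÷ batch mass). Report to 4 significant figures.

In-progress results are shown rounded off to 4 significant digits in the printout; the working math keeps full float precision end to end; every reported result is rounded a single time; derived quantities, including the yield, the five compositions, glass mass, ignition loss, the totals, are carried from the weighed amounts at 421.5 t of glass at full float precision, exactly as printed in either problem or answer.
LOI of each material in turn:
  Feed A: 280.0 × 0.05070 = 14.20 t
  Ingredient B: 61.14 × 0.001000 = 0.06114 t
  Ingredient C: 10.49 × 0.001000 = 0.01049 t
  Source D: 72.90 × 0.01010 = 0.7363 t
  Feed E: 24.89 × 0.5189 = 12.92 t
Total LOI = 27.92 t
Glass = batch − LOI = 449.4 − 27.92 = 421.5 t

LOI loss = 27.92 t; glass = 421.5 t; yield = 93.79%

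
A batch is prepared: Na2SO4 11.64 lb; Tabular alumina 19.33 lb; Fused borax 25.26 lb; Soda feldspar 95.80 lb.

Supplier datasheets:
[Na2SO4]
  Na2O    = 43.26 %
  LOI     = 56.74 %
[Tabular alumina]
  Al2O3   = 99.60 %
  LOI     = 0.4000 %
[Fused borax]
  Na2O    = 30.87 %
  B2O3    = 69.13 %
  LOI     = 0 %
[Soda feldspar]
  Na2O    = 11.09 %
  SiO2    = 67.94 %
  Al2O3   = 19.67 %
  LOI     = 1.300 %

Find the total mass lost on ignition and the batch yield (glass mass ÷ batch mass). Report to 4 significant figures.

Each numeric step maintains full precision from first step to last — in-progress results appear rounded to four significant digits as written — a single rounding produces each reported figure; the derived quantities, which include yield, glass mass, totals, LOI, the four compositions, are carried at exact precision, as they appear in question or answer, starting from the weights per 144.1 lb of glass.
LOI of each material in turn:
  Na2SO4: 11.64 × 0.5674 = 6.605 lb
  Tabular alumina: 19.33 × 0.004000 = 0.07732 lb
  Fused borax: 25.26 × 0 = 0 lb
  Soda feldspar: 95.80 × 0.01300 = 1.245 lb
Total LOI = 7.927 lb
Glass = batch − LOI = 152.0 − 7.927 = 144.1 lb

LOI loss = 7.927 lb; glass = 144.1 lb; yield = 94.79%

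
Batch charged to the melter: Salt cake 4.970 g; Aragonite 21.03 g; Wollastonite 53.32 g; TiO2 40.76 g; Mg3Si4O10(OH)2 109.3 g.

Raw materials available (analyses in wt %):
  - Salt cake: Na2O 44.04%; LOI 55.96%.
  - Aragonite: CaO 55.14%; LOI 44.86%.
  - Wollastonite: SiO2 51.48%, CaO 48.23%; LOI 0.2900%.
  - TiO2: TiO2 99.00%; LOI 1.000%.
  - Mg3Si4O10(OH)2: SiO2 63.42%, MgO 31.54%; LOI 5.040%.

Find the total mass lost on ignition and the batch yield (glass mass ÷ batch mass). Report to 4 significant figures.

Values along the way are printed rounded to 4 significant figures across the worked steps. Full precision is kept at every stage. Each reported result carries a single rounding. Derived quantities (net glass mass, totals, the yield, ignition loss, five oxide percentages) are computed in exact precision from the weighed amounts at 211.1 g of glass as quoted within question or answer.
Per-material ignition loss:
  Salt cake: 4.970 × 0.5596 = 2.781 g
  Aragonite: 21.03 × 0.4486 = 9.434 g
  Wollastonite: 53.32 × 0.002900 = 0.1546 g
  TiO2: 40.76 × 0.01000 = 0.4076 g
  Mg3Si4O10(OH)2: 109.3 × 0.05040 = 5.509 g
Total LOI = 18.29 g
Glass = batch − LOI = 229.4 − 18.29 = 211.1 g

LOI loss = 18.29 g; glass = 211.1 g; yield = 92.03%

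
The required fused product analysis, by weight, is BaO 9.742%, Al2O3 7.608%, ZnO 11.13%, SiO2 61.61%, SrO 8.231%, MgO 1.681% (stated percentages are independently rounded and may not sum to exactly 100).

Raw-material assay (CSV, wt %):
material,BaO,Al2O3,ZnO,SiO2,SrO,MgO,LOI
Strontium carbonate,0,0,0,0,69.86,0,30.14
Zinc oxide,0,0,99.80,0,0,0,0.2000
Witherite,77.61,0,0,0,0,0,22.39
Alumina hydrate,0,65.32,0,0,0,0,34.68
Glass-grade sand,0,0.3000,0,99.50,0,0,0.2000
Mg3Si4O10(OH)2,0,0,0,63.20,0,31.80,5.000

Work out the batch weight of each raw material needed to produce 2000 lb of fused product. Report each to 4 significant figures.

Each numeric step carries full precision in every operation — in-progress results are printed rounded to 4 significant digits across the worked steps — each reported value is rounded only once — all derived quantities are recomputed from the batch weights at 2000 lb of glass in exact precision (the totals, the six compositions, LOI, glass mass, yield), as given in either problem or answer.
The oxide mass targets at 2000 lb fused product:
  BaO: 9.742% × 2000 = 194.8 lb
  Al2O3: 7.608% × 2000 = 152.2 lb
  ZnO: 11.13% × 2000 = 222.6 lb
  SiO2: 61.61% × 2000 = 1232 lb
  SrO: 8.231% × 2000 = 164.6 lb
  MgO: 1.681% × 2000 = 33.62 lb
Oxide-by-oxide audit per the reported batch figures, for the quoted basis mass (target by target, the sums agree inside rounding margins):
  BaO: 251.1·0.7761 = 194.9 lb (target 194.8 lb)
  Al2O3: 227.6·0.6532 + 1171·0.003000 = 152.2 lb (target 152.2 lb)
  ZnO: 223.0·0.9980 = 222.6 lb (target 222.6 lb)
  SiO2: 1171·0.9950 + 105.7·0.6320 = 1232 lb (target 1232 lb)
  SrO: 235.6·0.6986 = 164.6 lb (target 164.6 lb)
  MgO: 105.7·0.3180 = 33.61 lb (target 33.62 lb)
Consistency of the glass mass: total batch − LOI = 2000 lb (targets for the oxides total 2000 lb; against the stated basis, 2000 lb — deltas are rounding alone).
Batch grand total — Σ batch = 2214 lb; loss to ignition Σ batch·LOI = 214.2 lb; glass ÷ batch gives a yield of 90.32%.

Batch per 2000 lb fused product:
  Strontium carbonate: 235.6 lb
  Zinc oxide: 223.0 lb
  Witherite: 251.1 lb
  Alumina hydrate: 227.6 lb
  Glass-grade sand: 1171 lb
  Mg3Si4O10(OH)2: 105.7 lb
Total batch = 2214 lb; LOI loss = 214.2 lb; yield = 90.32%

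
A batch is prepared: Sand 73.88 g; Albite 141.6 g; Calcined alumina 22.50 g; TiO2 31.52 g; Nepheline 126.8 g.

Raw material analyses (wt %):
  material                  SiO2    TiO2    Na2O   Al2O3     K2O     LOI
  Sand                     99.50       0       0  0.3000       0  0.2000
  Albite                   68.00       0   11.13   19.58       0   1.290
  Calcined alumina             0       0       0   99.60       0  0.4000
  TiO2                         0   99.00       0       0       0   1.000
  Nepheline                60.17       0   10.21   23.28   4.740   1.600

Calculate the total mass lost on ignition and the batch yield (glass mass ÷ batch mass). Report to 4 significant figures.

LOI loss = 4.408 g; glass = 391.9 g; yield = 98.89%

All internal work carries full precision through the solve — intermediates are shown rounded to four significant figures — each reported result takes a single rounding; derived quantities (glass mass, five oxide percentages, yield, ignition loss, totals) are rebuilt from the batch weights per 391.9 g of glass in exact precision, exactly as printed in either problem or answer.
Each material's LOI contribution:
  Sand: 73.88 × 0.002000 = 0.1478 g
  Albite: 141.6 × 0.01290 = 1.827 g
  Calcined alumina: 22.50 × 0.004000 = 0.09000 g
  TiO2: 31.52 × 0.01000 = 0.3152 g
  Nepheline: 126.8 × 0.01600 = 2.029 g
Total LOI = 4.408 g
Glass = batch − LOI = 396.3 − 4.408 = 391.9 g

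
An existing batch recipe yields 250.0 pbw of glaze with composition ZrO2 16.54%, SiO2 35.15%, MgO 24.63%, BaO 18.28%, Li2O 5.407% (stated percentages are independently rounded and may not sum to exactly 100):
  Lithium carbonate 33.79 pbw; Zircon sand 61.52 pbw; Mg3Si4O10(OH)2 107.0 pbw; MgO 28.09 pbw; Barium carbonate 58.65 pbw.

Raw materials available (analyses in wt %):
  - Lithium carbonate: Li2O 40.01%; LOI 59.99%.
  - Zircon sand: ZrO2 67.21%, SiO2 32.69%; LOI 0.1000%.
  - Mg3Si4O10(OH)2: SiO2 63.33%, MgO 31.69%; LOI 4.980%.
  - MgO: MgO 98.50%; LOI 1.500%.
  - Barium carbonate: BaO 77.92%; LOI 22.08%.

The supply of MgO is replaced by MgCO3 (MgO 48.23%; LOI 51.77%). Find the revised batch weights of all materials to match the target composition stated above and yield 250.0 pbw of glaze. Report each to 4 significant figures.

Working values are displayed rounded to four significant figures in the printout. Every computation keeps full precision at all times; every reported figure takes a single rounding; all derived quantities are computed starting from the weights per 250.0 pbw of glass in full precision (LOI, net glass mass, the yield, the totals, the five compositions), exactly as shown in question or answer.
Oxide-by-oxide targets in 250.0 pbw glaze:
  ZrO2: 16.54% × 250.0 = 41.35 pbw
  SiO2: 35.15% × 250.0 = 87.88 pbw
  MgO: 24.63% × 250.0 = 61.58 pbw
  BaO: 18.28% × 250.0 = 45.70 pbw
  Li2O: 5.407% × 250.0 = 13.52 pbw
Per-oxide balance check per the reported batch figures, relative to the basis at hand (every target is met by its sum given rounding of the digits):
  ZrO2: 61.52·0.6721 = 41.35 pbw (target 41.35 pbw)
  SiO2: 61.52·0.3269 + 107.0·0.6333 = 87.87 pbw (target 87.88 pbw)
  MgO: 107.0·0.3169 + 57.36·0.4823 = 61.57 pbw (target 61.58 pbw)
  BaO: 58.65·0.7792 = 45.70 pbw (target 45.70 pbw)
  Li2O: 33.79·0.4001 = 13.52 pbw (target 13.52 pbw)
Glass-mass bookkeeping: whole batch net of LOI = 250.0 pbw (targets for the oxides total 250.0 pbw; versus the stated basis of 250.0 pbw — any gap is answer rounding).
Whole-batch sum: Σ batch = 318.3 pbw; LOI loss = Σ batch·LOI = 68.31 pbw; glass ÷ batch gives a yield of 78.54%.

Revised batch per 250.0 pbw glaze:
  Lithium carbonate: 33.79 pbw
  Zircon sand: 61.52 pbw
  Mg3Si4O10(OH)2: 107.0 pbw
  MgCO3: 57.36 pbw
  Barium carbonate: 58.65 pbw
Total batch = 318.3 pbw; LOI loss = 68.31 pbw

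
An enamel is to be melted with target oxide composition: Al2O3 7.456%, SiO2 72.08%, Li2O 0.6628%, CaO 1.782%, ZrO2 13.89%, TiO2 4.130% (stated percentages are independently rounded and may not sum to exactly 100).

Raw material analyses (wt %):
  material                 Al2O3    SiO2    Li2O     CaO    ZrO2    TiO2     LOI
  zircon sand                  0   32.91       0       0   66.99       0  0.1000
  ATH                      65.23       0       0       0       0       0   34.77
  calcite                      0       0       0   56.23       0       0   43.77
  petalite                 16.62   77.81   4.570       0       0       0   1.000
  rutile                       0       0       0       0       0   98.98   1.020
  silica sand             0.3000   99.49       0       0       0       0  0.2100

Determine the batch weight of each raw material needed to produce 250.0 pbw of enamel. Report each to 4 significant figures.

Batch per 250.0 pbw enamel:
  zircon sand: 51.84 pbw
  ATH: 18.71 pbw
  calcite: 7.923 pbw
  petalite: 36.26 pbw
  rutile: 10.43 pbw
  silica sand: 135.6 pbw
Total batch = 260.8 pbw; LOI loss = 10.78 pbw; yield = 95.87%

Mid-chain values are printed rounded to 4 significant digits when written out — the working math holds full float precision from start to finish; exactly one rounding goes into every reported value; all derived quantities are carried starting from the weights for 250.0 pbw of glass at full precision (net glass mass, ignition loss, the yield, totals, the six compositions) as written in either problem or answer.
Oxide mass targets, per 250.0 pbw enamel:
  Al2O3: 7.456% × 250.0 = 18.64 pbw
  SiO2: 72.08% × 250.0 = 180.2 pbw
  Li2O: 0.6628% × 250.0 = 1.657 pbw
  CaO: 1.782% × 250.0 = 4.455 pbw
  ZrO2: 13.89% × 250.0 = 34.72 pbw
  TiO2: 4.130% × 250.0 = 10.32 pbw
Verifying the oxide balance from the weights as reported, relative to the basis at hand (every target is met by its sum up to rounding of the answer):
  Al2O3: 18.71·0.6523 + 36.26·0.1662 + 135.6·0.003000 = 18.64 pbw (target 18.64 pbw)
  SiO2: 51.84·0.3291 + 36.26·0.7781 + 135.6·0.9949 = 180.2 pbw (target 180.2 pbw)
  Li2O: 36.26·0.04570 = 1.657 pbw (target 1.657 pbw)
  CaO: 7.923·0.5623 = 4.455 pbw (target 4.455 pbw)
  ZrO2: 51.84·0.6699 = 34.73 pbw (target 34.72 pbw)
  TiO2: 10.43·0.9898 = 10.32 pbw (target 10.32 pbw)
Mass balance on the glass: batch Σ − ignition loss = 250.0 pbw (targets for the oxides total 250.0 pbw; versus the stated basis of 250.0 pbw — rounding explains the deltas).
Batch total: Σ batch = 260.8 pbw; the LOI term Σ batch·LOI equals 10.78 pbw; as yield: glass ÷ batch → 95.87%.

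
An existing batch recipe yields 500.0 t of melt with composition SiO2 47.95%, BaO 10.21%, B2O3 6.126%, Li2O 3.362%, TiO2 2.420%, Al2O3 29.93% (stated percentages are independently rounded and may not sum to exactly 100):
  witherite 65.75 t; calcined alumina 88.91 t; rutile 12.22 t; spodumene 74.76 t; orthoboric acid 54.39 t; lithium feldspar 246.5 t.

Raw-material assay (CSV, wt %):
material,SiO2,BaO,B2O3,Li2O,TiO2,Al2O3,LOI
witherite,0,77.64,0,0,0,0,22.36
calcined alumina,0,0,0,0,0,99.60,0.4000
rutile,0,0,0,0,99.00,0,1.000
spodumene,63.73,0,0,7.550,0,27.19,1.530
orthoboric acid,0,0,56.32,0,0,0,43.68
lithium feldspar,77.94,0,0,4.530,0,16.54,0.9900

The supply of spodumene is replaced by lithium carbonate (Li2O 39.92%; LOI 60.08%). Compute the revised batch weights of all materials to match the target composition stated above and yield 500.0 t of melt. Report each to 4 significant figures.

Revised batch per 500.0 t melt:
  witherite: 65.75 t
  calcined alumina: 99.17 t
  rutile: 12.22 t
  lithium carbonate: 7.203 t
  orthoboric acid: 54.39 t
  lithium feldspar: 307.6 t
Total batch = 546.3 t; LOI loss = 46.35 t

All internal work keeps exact precision at every stage. Rounding to four significant figures applies to every intermediate as printed; each reported number carries a single rounding; all derived quantities, including the yield, six oxide percentages, totals, ignition loss, glass mass, are rebuilt using the weight values for 500.0 t of glass at full float precision as written in the problem or the answer.
Target oxide masses per 500.0 t melt:
  SiO2: 47.95% × 500.0 = 239.8 t
  BaO: 10.21% × 500.0 = 51.05 t
  B2O3: 6.126% × 500.0 = 30.63 t
  Li2O: 3.362% × 500.0 = 16.81 t
  TiO2: 2.420% × 500.0 = 12.10 t
  Al2O3: 29.93% × 500.0 = 149.6 t
Per-oxide balance check applying the batch weights above, at the basis given (sums match the target masses once rounding is allowed for):
  SiO2: 307.6·0.7794 = 239.7 t (target 239.8 t)
  BaO: 65.75·0.7764 = 51.05 t (target 51.05 t)
  B2O3: 54.39·0.5632 = 30.63 t (target 30.63 t)
  Li2O: 7.203·0.3992 + 307.6·0.04530 = 16.81 t (target 16.81 t)
  TiO2: 12.22·0.9900 = 12.10 t (target 12.10 t)
  Al2O3: 99.17·0.9960 + 307.6·0.1654 = 149.7 t (target 149.6 t)
Glass-mass sanity pass: whole batch net of LOI = 500.0 t (targets for the oxides total 500.0 t; stated basis 500.0 t — a pure rounding effect).
Whole-batch sum: Σ batch = 546.3 t; LOI removed, Σ of batch·LOI: 46.35 t; glass ÷ batch gives a yield of 91.52%.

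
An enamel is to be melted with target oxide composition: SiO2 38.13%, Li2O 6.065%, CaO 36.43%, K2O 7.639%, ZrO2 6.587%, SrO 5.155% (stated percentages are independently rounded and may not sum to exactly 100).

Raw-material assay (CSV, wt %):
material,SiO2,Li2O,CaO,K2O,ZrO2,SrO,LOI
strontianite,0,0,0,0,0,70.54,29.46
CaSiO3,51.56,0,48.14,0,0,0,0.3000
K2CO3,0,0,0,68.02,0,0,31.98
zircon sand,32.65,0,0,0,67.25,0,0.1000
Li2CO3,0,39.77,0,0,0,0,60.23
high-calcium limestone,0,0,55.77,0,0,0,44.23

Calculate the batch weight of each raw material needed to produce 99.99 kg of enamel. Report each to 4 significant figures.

All internal work keeps exact precision from start to finish; values along the way are printed with 4-significant-figure rounding alongside each step — a single rounding yields each reported value; the derived quantities, which include LOI, the totals, yield, glass mass, the six compositions, are recomputed in full precision, as quoted within question or answer, using the weight values for 99.99 kg of glass.
Target masses of each oxide per 99.99 kg enamel:
  SiO2: 38.13% × 99.99 = 38.13 kg
  Li2O: 6.065% × 99.99 = 6.064 kg
  CaO: 36.43% × 99.99 = 36.43 kg
  K2O: 7.639% × 99.99 = 7.638 kg
  ZrO2: 6.587% × 99.99 = 6.586 kg
  SrO: 5.155% × 99.99 = 5.154 kg
Sums-versus-targets review applying the batch weights above, for the quoted basis mass (sum by sum, the targets are met up to rounding of the answer):
  SiO2: 67.74·0.5156 + 9.794·0.3265 = 38.12 kg (target 38.13 kg)
  Li2O: 15.25·0.3977 = 6.065 kg (target 6.064 kg)
  CaO: 67.74·0.4814 + 6.840·0.5577 = 36.42 kg (target 36.43 kg)
  K2O: 11.23·0.6802 = 7.639 kg (target 7.638 kg)
  ZrO2: 9.794·0.6725 = 6.586 kg (target 6.586 kg)
  SrO: 7.307·0.7054 = 5.154 kg (target 5.154 kg)
Glass-mass sanity pass: the batch minus its LOI: 99.99 kg (targets for the oxides total 100.0 kg; basis as stated: 99.99 kg — deltas are rounding alone).
Whole-batch sum: Σ batch = 118.2 kg; the LOI term Σ batch·LOI equals 18.17 kg; the yield ratio, glass ÷ batch: 84.62%.

Batch per 99.99 kg enamel:
  strontianite: 7.307 kg
  CaSiO3: 67.74 kg
  K2CO3: 11.23 kg
  zircon sand: 9.794 kg
  Li2CO3: 15.25 kg
  high-calcium limestone: 6.840 kg
Total batch = 118.2 kg; LOI loss = 18.17 kg; yield = 84.62%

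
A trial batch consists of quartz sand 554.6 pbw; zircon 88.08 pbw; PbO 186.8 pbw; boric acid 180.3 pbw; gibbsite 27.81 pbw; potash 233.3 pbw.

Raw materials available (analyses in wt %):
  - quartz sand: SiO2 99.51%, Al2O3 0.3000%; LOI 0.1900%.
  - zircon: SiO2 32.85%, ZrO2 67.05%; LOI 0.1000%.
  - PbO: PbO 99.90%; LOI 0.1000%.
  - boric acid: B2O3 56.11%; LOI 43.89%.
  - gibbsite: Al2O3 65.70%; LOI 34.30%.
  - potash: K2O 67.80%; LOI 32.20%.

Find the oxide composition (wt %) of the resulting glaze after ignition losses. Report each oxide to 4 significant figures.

Glass mass = 1106 pbw (batch 1271 − LOI 165.1).
Composition: SiO2 52.53%, B2O3 9.149%, K2O 14.30%, Al2O3 1.803%, ZrO2 5.341%, PbO 16.88%

Full float precision is maintained from first step to last. The intermediate values are shown, rounded to 4 significant figures, between the steps. Every reported figure sees exactly one rounding. All derived quantities, which include LOI, yield, six oxide percentages, the totals, net glass mass, are re-derived in full precision, as they appear in problem or answer, from the weighed amounts per 1106 pbw of glass.
What the batch supplies per oxide:
  SiO2: 554.6·0.9951 + 88.08·0.3285 = 580.8 pbw
  B2O3: 180.3·0.5611 = 101.2 pbw
  K2O: 233.3·0.6780 = 158.2 pbw
  Al2O3: 554.6·0.003000 + 27.81·0.6570 = 19.93 pbw
  ZrO2: 88.08·0.6705 = 59.06 pbw
  PbO: 186.8·0.9990 = 186.6 pbw
LOI: 554.6·0.001900 + 88.08·0.001000 + 186.8·0.001000 + 180.3·0.4389 + 27.81·0.3430 + 233.3·0.3220 = 165.1 pbw
Glass = total batch minus LOI = 1271 − 165.1 = 1106 pbw (consistent with Σ oxide mass)
each wt % is 100 × oxide ÷ glass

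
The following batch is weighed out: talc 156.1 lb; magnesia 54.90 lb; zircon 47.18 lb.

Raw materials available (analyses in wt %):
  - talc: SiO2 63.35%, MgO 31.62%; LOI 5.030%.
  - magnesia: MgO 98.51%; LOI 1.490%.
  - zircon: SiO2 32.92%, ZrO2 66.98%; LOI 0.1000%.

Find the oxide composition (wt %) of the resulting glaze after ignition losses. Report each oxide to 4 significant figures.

Each numeric step holds full precision end to end. Intermediates appear, rounded to four significant digits, in the printout — a single rounding completes each reported value — all derived quantities are carried at full precision (totals, LOI, three oxide percentages, yield, net glass mass) from the batch weights per 249.5 lb of glass exactly as shown in the problem or answer text.
Delivered oxide masses:
  SiO2: 156.1·0.6335 + 47.18·0.3292 = 114.4 lb
  ZrO2: 47.18·0.6698 = 31.60 lb
  MgO: 156.1·0.3162 + 54.90·0.9851 = 103.4 lb
LOI: 156.1·0.05030 + 54.90·0.01490 + 47.18·0.001000 = 8.717 lb
Glass = total batch minus LOI = 258.2 − 8.717 = 249.5 lb (matching Σ of the oxides)
oxide / glass × 100 gives the wt %

Glass mass = 249.5 lb (batch 258.2 − LOI 8.717).
Composition: SiO2 45.87%, ZrO2 12.67%, MgO 41.47%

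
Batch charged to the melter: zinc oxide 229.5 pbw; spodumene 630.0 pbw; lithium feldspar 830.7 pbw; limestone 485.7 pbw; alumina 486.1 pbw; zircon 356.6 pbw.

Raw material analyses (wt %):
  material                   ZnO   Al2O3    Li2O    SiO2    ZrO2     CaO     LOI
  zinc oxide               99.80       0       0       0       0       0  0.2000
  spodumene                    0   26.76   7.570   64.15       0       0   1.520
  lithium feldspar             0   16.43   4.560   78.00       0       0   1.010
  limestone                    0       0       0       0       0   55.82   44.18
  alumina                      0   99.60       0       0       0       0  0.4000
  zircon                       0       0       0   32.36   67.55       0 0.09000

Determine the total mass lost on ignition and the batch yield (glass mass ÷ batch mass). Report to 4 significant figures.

The intermediate values appear rounded off to 4 significant digits at each printed step — every computation holds exact precision throughout; each reported value undergoes a single rounding; the derived quantities, including the totals, the six compositions, the yield, ignition loss, net glass mass, are rebuilt from the weighed amounts at 2783 pbw of glass at full float precision as written in problem or answer.
LOI of each material in turn:
  zinc oxide: 229.5 × 0.002000 = 0.4590 pbw
  spodumene: 630.0 × 0.01520 = 9.576 pbw
  lithium feldspar: 830.7 × 0.01010 = 8.390 pbw
  limestone: 485.7 × 0.4418 = 214.6 pbw
  alumina: 486.1 × 0.004000 = 1.944 pbw
  zircon: 356.6 × 9.000e-04 = 0.3209 pbw
Total LOI = 235.3 pbw
Glass = batch − LOI = 3019 − 235.3 = 2783 pbw

LOI loss = 235.3 pbw; glass = 2783 pbw; yield = 92.21%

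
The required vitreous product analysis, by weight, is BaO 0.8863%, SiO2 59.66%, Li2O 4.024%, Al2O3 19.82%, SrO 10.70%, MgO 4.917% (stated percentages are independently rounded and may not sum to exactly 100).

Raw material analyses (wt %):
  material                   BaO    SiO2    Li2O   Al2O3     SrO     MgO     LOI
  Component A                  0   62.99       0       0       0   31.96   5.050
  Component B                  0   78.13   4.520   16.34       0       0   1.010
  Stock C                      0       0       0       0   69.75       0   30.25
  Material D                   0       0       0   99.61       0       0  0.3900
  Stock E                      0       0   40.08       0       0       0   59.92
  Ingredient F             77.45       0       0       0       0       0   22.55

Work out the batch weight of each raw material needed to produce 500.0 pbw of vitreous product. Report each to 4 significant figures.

Batch per 500.0 pbw vitreous product:
  Component A: 76.92 pbw
  Component B: 319.8 pbw
  Stock C: 76.70 pbw
  Material D: 47.03 pbw
  Stock E: 14.14 pbw
  Ingredient F: 5.722 pbw
Total batch = 540.3 pbw; LOI loss = 40.26 pbw; yield = 92.55%

Values along the way appear (rounded to 4 significant figures) in the working; every computation maintains exact precision at every stage. Each reported figure is rounded just once; the derived quantities, which include ignition loss, six oxide percentages, the yield, the totals, net glass mass, are recomputed in full precision, as they appear in either problem or answer, from the weighed amounts per 500.0 pbw of glass.
Target oxide masses per 500.0 pbw vitreous product:
  BaO: 0.8863% × 500.0 = 4.432 pbw
  SiO2: 59.66% × 500.0 = 298.3 pbw
  Li2O: 4.024% × 500.0 = 20.12 pbw
  Al2O3: 19.82% × 500.0 = 99.10 pbw
  SrO: 10.70% × 500.0 = 53.50 pbw
  MgO: 4.917% × 500.0 = 24.58 pbw
Checking each oxide sum with the batch weights as given, per the basis as stated (sum by sum, the targets are met up to rounding of the answer):
  BaO: 5.722·0.7745 = 4.432 pbw (target 4.432 pbw)
  SiO2: 76.92·0.6299 + 319.8·0.7813 = 298.3 pbw (target 298.3 pbw)
  Li2O: 319.8·0.04520 + 14.14·0.4008 = 20.12 pbw (target 20.12 pbw)
  Al2O3: 319.8·0.1634 + 47.03·0.9961 = 99.10 pbw (target 99.10 pbw)
  SrO: 76.70·0.6975 = 53.50 pbw (target 53.50 pbw)
  MgO: 76.92·0.3196 = 24.58 pbw (target 24.58 pbw)
Glass mass check: whole batch net of LOI = 500.0 pbw (targets for the oxides total 500.0 pbw; basis as stated: 500.0 pbw — any gap is answer rounding).
Summing the batch: Σ batch = 540.3 pbw; loss to ignition Σ batch·LOI = 40.26 pbw; glass ÷ batch gives a yield of 92.55%.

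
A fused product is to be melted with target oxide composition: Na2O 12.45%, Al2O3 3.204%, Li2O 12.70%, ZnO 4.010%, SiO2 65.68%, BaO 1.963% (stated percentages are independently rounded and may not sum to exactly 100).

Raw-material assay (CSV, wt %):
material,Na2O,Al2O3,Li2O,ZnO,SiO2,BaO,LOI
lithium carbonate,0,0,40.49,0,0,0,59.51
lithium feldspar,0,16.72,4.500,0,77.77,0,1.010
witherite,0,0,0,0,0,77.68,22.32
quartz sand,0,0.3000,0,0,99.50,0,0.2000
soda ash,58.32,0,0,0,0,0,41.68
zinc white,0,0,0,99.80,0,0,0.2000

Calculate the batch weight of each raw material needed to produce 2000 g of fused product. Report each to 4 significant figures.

Batch per 2000 g fused product:
  lithium carbonate: 586.8 g
  lithium feldspar: 364.7 g
  witherite: 50.54 g
  quartz sand: 1035 g
  soda ash: 427.0 g
  zinc white: 80.36 g
Total batch = 2544 g; LOI loss = 544.4 g; yield = 78.61%

The whole derivation holds full precision all the way through — intermediates are displayed with 4-significant-digit rounding within the worked lines — each reported number is rounded just once. The derived quantities (the totals, the six compositions, the yield, LOI, glass mass) are computed starting from the weights for 2000 g of glass in exact precision exactly as shown in the question or the answer.
Oxide-by-oxide targets in 2000 g fused product:
  Na2O: 12.45% × 2000 = 249.0 g
  Al2O3: 3.204% × 2000 = 64.08 g
  Li2O: 12.70% × 2000 = 254.0 g
  ZnO: 4.010% × 2000 = 80.20 g
  SiO2: 65.68% × 2000 = 1314 g
  BaO: 1.963% × 2000 = 39.26 g
Oxide-by-oxide audit given the weights on record, on the stated basis (summed amounts equal target values inside rounding margins):
  Na2O: 427.0·0.5832 = 249.0 g (target 249.0 g)
  Al2O3: 364.7·0.1672 + 1035·0.003000 = 64.08 g (target 64.08 g)
  Li2O: 586.8·0.4049 + 364.7·0.04500 = 254.0 g (target 254.0 g)
  ZnO: 80.36·0.9980 = 80.20 g (target 80.20 g)
  SiO2: 364.7·0.7777 + 1035·0.9950 = 1313 g (target 1314 g)
  BaO: 50.54·0.7768 = 39.26 g (target 39.26 g)
Glass mass check: Σ batch − LOI loss = 2000 g (the targets, summed, come to 2000 g; stated basis 2000 g — differing by rounding only).
Batch total: Σ batch = 2544 g; Σ batch·LOI gives LOI loss = 544.4 g; as yield: glass ÷ batch → 78.61%.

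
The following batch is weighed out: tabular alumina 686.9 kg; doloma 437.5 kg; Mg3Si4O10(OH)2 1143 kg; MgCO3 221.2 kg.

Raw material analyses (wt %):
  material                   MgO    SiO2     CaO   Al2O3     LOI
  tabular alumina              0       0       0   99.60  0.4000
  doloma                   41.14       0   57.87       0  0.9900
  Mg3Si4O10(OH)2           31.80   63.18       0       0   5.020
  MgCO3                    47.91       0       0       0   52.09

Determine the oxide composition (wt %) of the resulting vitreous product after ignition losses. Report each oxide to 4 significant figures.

Intermediates are displayed (rounded to 4 significant digits) when written out — full precision is kept through every step — a single rounding completes every reported value — all derived quantities, which include ignition loss, the yield, net glass mass, the four compositions, the totals, are recomputed at full precision, as quoted within either problem or answer, from the weighed amounts for 2309 kg of glass.
Per-oxide mass from batch:
  MgO: 437.5·0.4114 + 1143·0.3180 + 221.2·0.4791 = 649.4 kg
  SiO2: 1143·0.6318 = 722.1 kg
  CaO: 437.5·0.5787 = 253.2 kg
  Al2O3: 686.9·0.9960 = 684.2 kg
LOI: 686.9·0.004000 + 437.5·0.009900 + 1143·0.05020 + 221.2·0.5209 = 179.7 kg
The glass mass, total less LOI, = 2489 − 179.7 = 2309 kg (= the summed oxide contributions)
each oxide over glass, ×100, is wt %

Glass mass = 2309 kg (batch 2489 − LOI 179.7).
Composition: MgO 28.13%, SiO2 31.28%, CaO 10.97%, Al2O3 29.63%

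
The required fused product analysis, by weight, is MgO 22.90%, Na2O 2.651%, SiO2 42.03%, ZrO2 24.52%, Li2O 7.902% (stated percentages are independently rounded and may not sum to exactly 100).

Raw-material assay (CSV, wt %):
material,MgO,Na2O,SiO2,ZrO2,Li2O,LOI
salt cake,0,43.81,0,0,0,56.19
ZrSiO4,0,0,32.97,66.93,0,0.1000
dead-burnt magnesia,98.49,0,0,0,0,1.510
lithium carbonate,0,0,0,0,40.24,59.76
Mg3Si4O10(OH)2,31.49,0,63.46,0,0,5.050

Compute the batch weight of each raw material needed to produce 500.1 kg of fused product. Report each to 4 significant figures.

Batch per 500.1 kg fused product:
  salt cake: 30.26 kg
  ZrSiO4: 183.2 kg
  dead-burnt magnesia: 40.81 kg
  lithium carbonate: 98.21 kg
  Mg3Si4O10(OH)2: 236.0 kg
Total batch = 588.5 kg; LOI loss = 88.41 kg; yield = 84.98%

All internal work carries full precision through the solve — values along the way are shown (rounded to four significant figures) when written out — exactly one rounding lands on each reported result. All derived quantities (glass mass, the five compositions, yield, the totals, ignition loss) are carried from the weighed amounts per 500.1 kg of glass in exact precision, exactly as printed in the problem or the answer.
The oxide mass targets at 500.1 kg fused product:
  MgO: 22.90% × 500.1 = 114.5 kg
  Na2O: 2.651% × 500.1 = 13.26 kg
  SiO2: 42.03% × 500.1 = 210.2 kg
  ZrO2: 24.52% × 500.1 = 122.6 kg
  Li2O: 7.902% × 500.1 = 39.52 kg
Sums-versus-targets review working from each reported weight, per the basis as stated (sum by sum, the targets are met once rounding is allowed for):
  MgO: 40.81·0.9849 + 236.0·0.3149 = 114.5 kg (target 114.5 kg)
  Na2O: 30.26·0.4381 = 13.26 kg (target 13.26 kg)
  SiO2: 183.2·0.3297 + 236.0·0.6346 = 210.2 kg (target 210.2 kg)
  ZrO2: 183.2·0.6693 = 122.6 kg (target 122.6 kg)
  Li2O: 98.21·0.4024 = 39.52 kg (target 39.52 kg)
The glass-mass cross-check: whole batch net of LOI = 500.1 kg (summing oxide targets gives 500.1 kg; with the basis standing at 500.1 kg — a pure rounding effect).
Adding the batch up: Σ batch = 588.5 kg; LOI removed, Σ of batch·LOI: 88.41 kg; yield, glass over the total, = 84.98%.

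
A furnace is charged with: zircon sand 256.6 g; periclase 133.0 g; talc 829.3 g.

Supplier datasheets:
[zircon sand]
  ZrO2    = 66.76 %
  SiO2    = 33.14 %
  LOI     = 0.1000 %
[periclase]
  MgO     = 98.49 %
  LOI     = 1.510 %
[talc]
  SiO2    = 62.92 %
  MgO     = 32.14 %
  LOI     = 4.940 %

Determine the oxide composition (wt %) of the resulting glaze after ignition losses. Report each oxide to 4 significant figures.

Working values are displayed with 4-significant-figure rounding alongside each step; the working math carries exact precision through every step. Each reported figure undergoes a single rounding — the derived quantities are rebuilt in exact precision (the totals, net glass mass, LOI, the yield, the three compositions) from the batch weights on 1176 g of glass as set out in the question or the answer.
Oxide-by-oxide delivered mass:
  ZrO2: 256.6·0.6676 = 171.3 g
  SiO2: 256.6·0.3314 + 829.3·0.6292 = 606.8 g
  MgO: 133.0·0.9849 + 829.3·0.3214 = 397.5 g
LOI: 256.6·0.001000 + 133.0·0.01510 + 829.3·0.04940 = 43.23 g
Glass = total batch minus LOI = 1219 − 43.23 = 1176 g (the oxide masses sum to this)
percent by weight: oxide/glass ×100

Glass mass = 1176 g (batch 1219 − LOI 43.23).
Composition: ZrO2 14.57%, SiO2 51.62%, MgO 33.81%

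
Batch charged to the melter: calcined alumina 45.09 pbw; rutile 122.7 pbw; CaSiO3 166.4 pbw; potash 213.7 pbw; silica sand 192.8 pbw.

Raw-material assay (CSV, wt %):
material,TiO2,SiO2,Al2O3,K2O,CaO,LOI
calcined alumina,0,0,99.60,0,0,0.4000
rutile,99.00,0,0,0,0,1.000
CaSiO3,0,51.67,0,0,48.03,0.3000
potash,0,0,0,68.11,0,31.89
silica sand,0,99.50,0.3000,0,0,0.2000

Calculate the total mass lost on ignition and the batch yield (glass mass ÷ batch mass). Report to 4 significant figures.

LOI loss = 70.44 pbw; glass = 670.2 pbw; yield = 90.49%

The intermediate values appear rounded to 4 significant digits on the page. The working math runs at full precision throughout — every reported number carries a single rounding. The derived quantities, which include LOI, net glass mass, yield, the totals, five oxide percentages, are rebuilt at full precision, as quoted within the problem or the answer, from the weighed amounts for 670.2 pbw of glass.
Ignition loss by material:
  calcined alumina: 45.09 × 0.004000 = 0.1804 pbw
  rutile: 122.7 × 0.01000 = 1.227 pbw
  CaSiO3: 166.4 × 0.003000 = 0.4992 pbw
  potash: 213.7 × 0.3189 = 68.15 pbw
  silica sand: 192.8 × 0.002000 = 0.3856 pbw
Total LOI = 70.44 pbw
Glass = batch − LOI = 740.7 − 70.44 = 670.2 pbw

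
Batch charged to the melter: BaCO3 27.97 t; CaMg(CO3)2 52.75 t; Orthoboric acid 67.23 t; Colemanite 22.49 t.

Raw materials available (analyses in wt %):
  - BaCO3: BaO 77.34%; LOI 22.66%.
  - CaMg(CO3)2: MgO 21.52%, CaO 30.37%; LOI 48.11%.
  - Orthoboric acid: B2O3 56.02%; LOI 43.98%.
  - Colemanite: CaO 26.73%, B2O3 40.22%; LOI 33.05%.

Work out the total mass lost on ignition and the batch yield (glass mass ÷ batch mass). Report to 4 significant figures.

LOI loss = 68.72 t; glass = 101.7 t; yield = 59.68%

Mid-chain values are displayed rounded to four significant digits across the worked steps. The working math carries full precision at every stage — every reported figure takes just one rounding. The derived quantities are computed starting from the weights for 101.7 t of glass at exact precision (yield, glass mass, ignition loss, the totals, the four compositions), as they appear in the problem or the answer.
Each material's LOI contribution:
  BaCO3: 27.97 × 0.2266 = 6.338 t
  CaMg(CO3)2: 52.75 × 0.4811 = 25.38 t
  Orthoboric acid: 67.23 × 0.4398 = 29.57 t
  Colemanite: 22.49 × 0.3305 = 7.433 t
Total LOI = 68.72 t
Glass = batch − LOI = 170.4 − 68.72 = 101.7 t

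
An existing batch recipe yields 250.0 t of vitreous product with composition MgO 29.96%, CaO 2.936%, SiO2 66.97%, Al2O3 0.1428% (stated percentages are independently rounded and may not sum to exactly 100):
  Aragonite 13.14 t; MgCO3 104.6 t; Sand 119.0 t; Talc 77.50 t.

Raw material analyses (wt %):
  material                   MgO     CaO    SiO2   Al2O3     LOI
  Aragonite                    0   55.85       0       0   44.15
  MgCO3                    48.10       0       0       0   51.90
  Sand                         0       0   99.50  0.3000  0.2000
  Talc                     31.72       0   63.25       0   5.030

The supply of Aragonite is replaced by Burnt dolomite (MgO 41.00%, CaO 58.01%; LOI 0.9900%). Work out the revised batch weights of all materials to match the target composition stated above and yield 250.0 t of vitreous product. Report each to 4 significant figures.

Revised batch per 250.0 t vitreous product:
  Burnt dolomite: 12.65 t
  MgCO3: 93.82 t
  Sand: 119.0 t
  Talc: 77.50 t
Total batch = 303.0 t; LOI loss = 52.95 t

All internal work keeps full float precision through every step — rounding to 4 significant figures applies to each intermediate as printed; every reported number takes just one rounding — all derived quantities (totals, four oxide percentages, net glass mass, ignition loss, the yield) are rebuilt in full precision starting from the weights at 250.0 t of glass, as written in the question or the answer.
Oxide-by-oxide targets in 250.0 t vitreous product:
  MgO: 29.96% × 250.0 = 74.90 t
  CaO: 2.936% × 250.0 = 7.340 t
  SiO2: 66.97% × 250.0 = 167.4 t
  Al2O3: 0.1428% × 250.0 = 0.3570 t
Oxide-by-oxide audit given the weights on record, under the basis named above (delivered sums recover each target net of answer rounding effects):
  MgO: 12.65·0.4100 + 93.82·0.4810 + 77.50·0.3172 = 74.90 t (target 74.90 t)
  CaO: 12.65·0.5801 = 7.338 t (target 7.340 t)
  SiO2: 119.0·0.9950 + 77.50·0.6325 = 167.4 t (target 167.4 t)
  Al2O3: 119.0·0.003000 = 0.3570 t (target 0.3570 t)
Glass-mass sanity pass: net batch after ignition = 250.0 t (oxide target masses add up to 250.0 t; the stated basis being 250.0 t — a pure rounding effect).
Adding the batch up: Σ batch = 303.0 t; Σ batch·LOI gives LOI loss = 52.95 t; yield = glass ÷ total batch = 82.52%.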